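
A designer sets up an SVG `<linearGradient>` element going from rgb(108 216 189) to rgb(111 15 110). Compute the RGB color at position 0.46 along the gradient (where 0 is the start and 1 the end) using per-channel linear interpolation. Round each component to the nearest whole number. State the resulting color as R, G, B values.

R = 108 + 0.46 × (111 − 108) = 108 + 0.46 × 3 = 109.38 → 109
G = 216 + 0.46 × (15 − 216) = 216 + 0.46 × -201 = 123.54 → 124
B = 189 + 0.46 × (110 − 189) = 189 + 0.46 × -79 = 152.66 → 153
So the blended color is (109, 124, 153), about #6d7c99.

(109, 124, 153)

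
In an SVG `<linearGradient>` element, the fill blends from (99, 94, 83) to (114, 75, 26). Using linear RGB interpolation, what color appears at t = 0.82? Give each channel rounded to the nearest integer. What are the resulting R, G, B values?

(111, 78, 36)

R = 99 + 0.82 × (114 − 99) = 99 + 0.82 × 15 = 111.3 → 111
G = 94 + 0.82 × (75 − 94) = 94 + 0.82 × -19 = 78.42 → 78
B = 83 + 0.82 × (26 − 83) = 83 + 0.82 × -57 = 36.26 → 36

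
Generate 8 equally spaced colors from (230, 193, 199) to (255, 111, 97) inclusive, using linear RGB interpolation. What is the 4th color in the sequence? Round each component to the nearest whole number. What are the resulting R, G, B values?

(241, 158, 155)

With 8 swatches and endpoints inclusive, swatch 4 sits at t = (4 − 1)/(8 − 1) = 3/7 ≈ 0.4286.
R = 230 + 0.4286 × (255 − 230) = 240.715 → 241
G = 193 + 0.4286 × (111 − 193) = 157.855 → 158
B = 199 + 0.4286 × (97 − 199) = 155.283 → 155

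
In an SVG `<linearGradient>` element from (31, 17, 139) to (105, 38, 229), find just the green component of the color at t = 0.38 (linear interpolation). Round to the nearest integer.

G = 17 + 0.38 × (38 − 17) = 24.98 → 25

25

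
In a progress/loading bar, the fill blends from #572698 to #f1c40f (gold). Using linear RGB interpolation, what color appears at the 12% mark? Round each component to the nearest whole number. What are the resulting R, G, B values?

#572698 → (87, 38, 152); #f1c40f → (241, 196, 15).
12% corresponds to t = 0.12.
R = 87 + 0.12 × (241 − 87) = 87 + 0.12 × 154 = 105.48 → 105
G = 38 + 0.12 × (196 − 38) = 38 + 0.12 × 158 = 56.96 → 57
B = 152 + 0.12 × (15 − 152) = 152 + 0.12 × -137 = 135.56 → 136

(105, 57, 136)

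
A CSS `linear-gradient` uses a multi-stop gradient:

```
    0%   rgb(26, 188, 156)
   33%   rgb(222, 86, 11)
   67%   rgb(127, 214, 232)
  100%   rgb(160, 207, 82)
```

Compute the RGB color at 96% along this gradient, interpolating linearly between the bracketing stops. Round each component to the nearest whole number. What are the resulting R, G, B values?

(156, 208, 100)

96% lies between the 67% and 100% stops, so the local fraction is t = (96 − 67)/(100 − 67) = 29/33 ≈ 0.8788.
R = 127 + 0.8788 × (160 − 127) = 156 → 156
G = 214 + 0.8788 × (207 − 214) = 207.848 → 208
B = 232 + 0.8788 × (82 − 232) = 100.18 → 100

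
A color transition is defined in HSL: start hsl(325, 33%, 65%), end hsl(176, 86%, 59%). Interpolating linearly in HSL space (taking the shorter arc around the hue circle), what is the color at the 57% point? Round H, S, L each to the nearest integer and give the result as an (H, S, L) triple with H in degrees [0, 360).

(240, 63, 62)

Hue arc: Δh = 176 − 325 = -149° (|Δh| ≤ 180, already the shorter path).
H = 325 + 0.57 × (-149) = 240.07 → 240°
S = 33 + 0.57 × (86 − 33) = 63.21 → 63%
L = 65 + 0.57 × (59 − 65) = 61.58 → 62%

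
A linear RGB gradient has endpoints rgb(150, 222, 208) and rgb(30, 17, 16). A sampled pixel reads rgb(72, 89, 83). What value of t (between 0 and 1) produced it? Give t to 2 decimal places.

Invert the lerp on the G channel (largest span, 205): t = (89 − 222) / (17 − 222) = -133/-205 = 0.64878.
Check on R: (72 − 150)/(30 − 150) = 0.65 ✓

0.65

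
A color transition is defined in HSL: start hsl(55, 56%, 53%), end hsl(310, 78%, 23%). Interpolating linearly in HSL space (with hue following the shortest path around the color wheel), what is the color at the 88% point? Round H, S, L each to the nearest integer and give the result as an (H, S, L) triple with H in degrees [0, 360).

Hue: 310 − 55 = 255°, but |255| > 180 so the shorter arc goes the other way: Δh = 255 − 360 = -105°.
H = 55 + 0.88 × (-105) = -37.4 → -37 → -37 mod 360 = 323°
S = 56 + 0.88 × (78 − 56) = 75.36 → 75%
L = 53 + 0.88 × (23 − 53) = 26.6 → 27%

(323, 75, 27)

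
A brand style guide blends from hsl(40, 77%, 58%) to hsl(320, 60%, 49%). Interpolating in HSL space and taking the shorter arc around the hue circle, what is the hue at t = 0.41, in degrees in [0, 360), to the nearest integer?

Hue: 320 − 40 = 280°, but |280| > 180 so the shorter arc goes the other way: Δh = 280 − 360 = -80°.
H = 40 + 0.41 × (-80) = 7.2 → 7°

7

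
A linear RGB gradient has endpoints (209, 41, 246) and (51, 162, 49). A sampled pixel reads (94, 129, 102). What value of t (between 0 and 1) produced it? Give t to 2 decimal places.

0.73

Invert the lerp on the B channel (largest span, 197): t = (102 − 246) / (49 − 246) = -144/-197 = 0.73096.
Check on R: (94 − 209)/(51 − 209) = 0.7278 ✓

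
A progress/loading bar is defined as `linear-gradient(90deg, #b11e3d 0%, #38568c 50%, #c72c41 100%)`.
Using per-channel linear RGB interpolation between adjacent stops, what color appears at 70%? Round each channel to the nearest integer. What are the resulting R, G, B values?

70% lies between the 50% and 100% stops, so the local fraction is t = (70 − 50)/(100 − 50) = 20/50 ≈ 0.4.
#38568c → (56, 86, 140); #c72c41 → (199, 44, 65).
R = 56 + 0.4 × (199 − 56) = 113.2 → 113
G = 86 + 0.4 × (44 − 86) = 69.2 → 69
B = 140 + 0.4 × (65 − 140) = 110 → 110

(113, 69, 110)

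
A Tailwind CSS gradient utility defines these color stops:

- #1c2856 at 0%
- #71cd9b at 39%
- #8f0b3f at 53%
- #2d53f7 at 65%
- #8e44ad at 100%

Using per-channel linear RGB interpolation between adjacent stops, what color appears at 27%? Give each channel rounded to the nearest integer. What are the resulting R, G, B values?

27% lies between the 0% and 39% stops, so the local fraction is t = (27 − 0)/(39 − 0) = 27/39 ≈ 0.6923.
#1c2856 → (28, 40, 86); #71cd9b → (113, 205, 155).
R = 28 + 0.6923 × (113 − 28) = 86.846 → 87
G = 40 + 0.6923 × (205 − 40) = 154.23 → 154
B = 86 + 0.6923 × (155 − 86) = 133.769 → 134

(87, 154, 134)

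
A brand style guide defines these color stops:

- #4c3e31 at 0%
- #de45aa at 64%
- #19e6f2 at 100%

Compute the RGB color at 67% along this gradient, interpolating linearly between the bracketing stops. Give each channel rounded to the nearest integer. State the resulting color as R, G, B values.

67% lies between the 64% and 100% stops, so the local fraction is t = (67 − 64)/(100 − 64) = 3/36 ≈ 0.0833.
#de45aa → (222, 69, 170); #19e6f2 → (25, 230, 242).
R = 222 + 0.0833 × (25 − 222) = 205.59 → 206
G = 69 + 0.0833 × (230 − 69) = 82.411 → 82
B = 170 + 0.0833 × (242 − 170) = 175.998 → 176

(206, 82, 176)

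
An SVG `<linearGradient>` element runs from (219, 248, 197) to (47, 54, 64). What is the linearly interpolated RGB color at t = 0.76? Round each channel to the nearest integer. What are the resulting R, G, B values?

R = 219 + 0.76 × (47 − 219) = 219 + 0.76 × -172 = 88.28 → 88
G = 248 + 0.76 × (54 − 248) = 248 + 0.76 × -194 = 100.56 → 101
B = 197 + 0.76 × (64 − 197) = 197 + 0.76 × -133 = 95.92 → 96

(88, 101, 96)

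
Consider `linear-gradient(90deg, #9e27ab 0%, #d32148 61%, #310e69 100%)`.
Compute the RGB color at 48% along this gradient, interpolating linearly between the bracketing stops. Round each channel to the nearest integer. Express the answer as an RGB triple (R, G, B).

(200, 34, 93)

48% lies between the 0% and 61% stops, so the local fraction is t = (48 − 0)/(61 − 0) = 48/61 ≈ 0.7869.
#9e27ab → (158, 39, 171); #d32148 → (211, 33, 72).
R = 158 + 0.7869 × (211 − 158) = 199.706 → 200
G = 39 + 0.7869 × (33 − 39) = 34.279 → 34
B = 171 + 0.7869 × (72 − 171) = 93.097 → 93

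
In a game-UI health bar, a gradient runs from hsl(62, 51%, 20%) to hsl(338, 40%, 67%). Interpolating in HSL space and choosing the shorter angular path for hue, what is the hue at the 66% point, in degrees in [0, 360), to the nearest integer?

7

Hue: 338 − 62 = 276°, but |276| > 180 so the shorter arc goes the other way: Δh = 276 − 360 = -84°.
H = 62 + 0.66 × (-84) = 6.56 → 7°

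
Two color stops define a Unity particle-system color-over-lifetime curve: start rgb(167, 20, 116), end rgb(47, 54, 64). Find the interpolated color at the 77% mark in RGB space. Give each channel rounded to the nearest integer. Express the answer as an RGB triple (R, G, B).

(75, 46, 76)

77% corresponds to t = 0.77.
R = 167 + 0.77 × (47 − 167) = 167 + 0.77 × -120 = 74.6 → 75
G = 20 + 0.77 × (54 − 20) = 20 + 0.77 × 34 = 46.18 → 46
B = 116 + 0.77 × (64 − 116) = 116 + 0.77 × -52 = 75.96 → 76
So the blended color is (75, 46, 76), about #4b2e4c.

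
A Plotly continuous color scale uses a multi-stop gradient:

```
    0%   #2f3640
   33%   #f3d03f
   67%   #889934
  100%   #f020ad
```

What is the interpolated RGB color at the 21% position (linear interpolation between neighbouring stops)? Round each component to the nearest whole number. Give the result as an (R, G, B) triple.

(172, 152, 63)

21% lies between the 0% and 33% stops, so the local fraction is t = (21 − 0)/(33 − 0) = 21/33 ≈ 0.6364.
#2f3640 → (47, 54, 64); #f3d03f → (243, 208, 63).
R = 47 + 0.6364 × (243 − 47) = 171.734 → 172
G = 54 + 0.6364 × (208 − 54) = 152.006 → 152
B = 64 + 0.6364 × (63 − 64) = 63.364 → 63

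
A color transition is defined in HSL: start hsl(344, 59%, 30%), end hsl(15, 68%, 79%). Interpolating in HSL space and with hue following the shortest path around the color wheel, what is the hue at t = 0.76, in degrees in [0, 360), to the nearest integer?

Hue: 15 − 344 = -329°, but |-329| > 180 so the shorter arc goes the other way: Δh = -329 + 360 = 31°.
H = 344 + 0.76 × (31) = 367.56 → 368 → 368 mod 360 = 8°

8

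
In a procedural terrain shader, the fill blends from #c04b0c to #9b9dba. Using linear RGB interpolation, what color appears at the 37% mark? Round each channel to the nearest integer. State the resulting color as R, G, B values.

(178, 105, 76)

#c04b0c → (192, 75, 12); #9b9dba → (155, 157, 186).
37% corresponds to t = 0.37.
R = 192 + 0.37 × (155 − 192) = 192 + 0.37 × -37 = 178.31 → 178
G = 75 + 0.37 × (157 − 75) = 75 + 0.37 × 82 = 105.34 → 105
B = 12 + 0.37 × (186 − 12) = 12 + 0.37 × 174 = 76.38 → 76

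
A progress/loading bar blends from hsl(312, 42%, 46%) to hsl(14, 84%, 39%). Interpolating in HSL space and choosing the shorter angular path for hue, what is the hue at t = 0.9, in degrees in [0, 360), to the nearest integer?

Hue: 14 − 312 = -298°, but |-298| > 180 so the shorter arc goes the other way: Δh = -298 + 360 = 62°.
H = 312 + 0.9 × (62) = 367.8 → 368 → 368 mod 360 = 8°

8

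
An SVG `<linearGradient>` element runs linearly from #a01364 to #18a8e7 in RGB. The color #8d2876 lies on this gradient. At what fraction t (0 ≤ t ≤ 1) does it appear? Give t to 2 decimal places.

Invert the lerp on the G channel (largest span, 149): t = (40 − 19) / (168 − 19) = 21/149 = 0.14094.
Check on R: (141 − 160)/(24 − 160) = 0.1397 ✓

0.14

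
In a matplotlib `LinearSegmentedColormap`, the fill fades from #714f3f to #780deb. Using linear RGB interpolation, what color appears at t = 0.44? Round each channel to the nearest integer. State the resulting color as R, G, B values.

#714f3f → (113, 79, 63); #780deb → (120, 13, 235).
R = 113 + 0.44 × (120 − 113) = 113 + 0.44 × 7 = 116.08 → 116
G = 79 + 0.44 × (13 − 79) = 79 + 0.44 × -66 = 49.96 → 50
B = 63 + 0.44 × (235 − 63) = 63 + 0.44 × 172 = 138.68 → 139

(116, 50, 139)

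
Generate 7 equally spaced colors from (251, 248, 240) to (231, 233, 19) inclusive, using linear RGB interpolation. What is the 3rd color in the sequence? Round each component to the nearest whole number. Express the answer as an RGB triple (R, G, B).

(244, 243, 166)

With 7 swatches and endpoints inclusive, swatch 3 sits at t = (3 − 1)/(7 − 1) = 2/6 ≈ 0.3333.
R = 251 + 0.3333 × (231 − 251) = 244.334 → 244
G = 248 + 0.3333 × (233 − 248) = 243 → 243
B = 240 + 0.3333 × (19 − 240) = 166.341 → 166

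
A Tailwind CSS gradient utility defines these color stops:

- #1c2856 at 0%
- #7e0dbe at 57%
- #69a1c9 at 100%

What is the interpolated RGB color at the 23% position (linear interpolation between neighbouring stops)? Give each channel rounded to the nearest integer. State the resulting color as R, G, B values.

(68, 29, 128)

23% lies between the 0% and 57% stops, so the local fraction is t = (23 − 0)/(57 − 0) = 23/57 ≈ 0.4035.
#1c2856 → (28, 40, 86); #7e0dbe → (126, 13, 190).
R = 28 + 0.4035 × (126 − 28) = 67.543 → 68
G = 40 + 0.4035 × (13 − 40) = 29.105 → 29
B = 86 + 0.4035 × (190 − 86) = 127.964 → 128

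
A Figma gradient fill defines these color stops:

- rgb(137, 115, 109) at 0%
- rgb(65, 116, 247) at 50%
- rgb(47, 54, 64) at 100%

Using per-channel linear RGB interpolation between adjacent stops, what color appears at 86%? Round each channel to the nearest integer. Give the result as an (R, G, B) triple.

86% lies between the 50% and 100% stops, so the local fraction is t = (86 − 50)/(100 − 50) = 36/50 ≈ 0.72.
R = 65 + 0.72 × (47 − 65) = 52.04 → 52
G = 116 + 0.72 × (54 − 116) = 71.36 → 71
B = 247 + 0.72 × (64 − 247) = 115.24 → 115

(52, 71, 115)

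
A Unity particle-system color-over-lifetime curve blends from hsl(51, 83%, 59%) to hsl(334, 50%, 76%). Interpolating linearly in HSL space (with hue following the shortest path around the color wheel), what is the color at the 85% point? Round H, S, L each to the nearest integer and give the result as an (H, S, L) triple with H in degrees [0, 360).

(346, 55, 73)

Hue: 334 − 51 = 283°, but |283| > 180 so the shorter arc goes the other way: Δh = 283 − 360 = -77°.
H = 51 + 0.85 × (-77) = -14.45 → -14 → -14 mod 360 = 346°
S = 83 + 0.85 × (50 − 83) = 54.95 → 55%
L = 59 + 0.85 × (76 − 59) = 73.45 → 73%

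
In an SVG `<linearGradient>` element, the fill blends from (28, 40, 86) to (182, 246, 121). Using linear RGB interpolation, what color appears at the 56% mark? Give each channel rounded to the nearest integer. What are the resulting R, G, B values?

56% corresponds to t = 0.56.
R = 28 + 0.56 × (182 − 28) = 28 + 0.56 × 154 = 114.24 → 114
G = 40 + 0.56 × (246 − 40) = 40 + 0.56 × 206 = 155.36 → 155
B = 86 + 0.56 × (121 − 86) = 86 + 0.56 × 35 = 105.6 → 106

(114, 155, 106)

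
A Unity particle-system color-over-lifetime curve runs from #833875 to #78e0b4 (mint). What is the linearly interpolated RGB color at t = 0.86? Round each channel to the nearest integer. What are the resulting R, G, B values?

#833875 → (131, 56, 117); #78e0b4 → (120, 224, 180).
R = 131 + 0.86 × (120 − 131) = 131 + 0.86 × -11 = 121.54 → 122
G = 56 + 0.86 × (224 − 56) = 56 + 0.86 × 168 = 200.48 → 200
B = 117 + 0.86 × (180 − 117) = 117 + 0.86 × 63 = 171.18 → 171

(122, 200, 171)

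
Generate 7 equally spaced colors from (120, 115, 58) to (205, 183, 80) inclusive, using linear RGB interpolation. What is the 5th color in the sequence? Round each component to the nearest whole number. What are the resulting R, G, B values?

With 7 swatches and endpoints inclusive, swatch 5 sits at t = (5 − 1)/(7 − 1) = 4/6 ≈ 0.6667.
R = 120 + 0.6667 × (205 − 120) = 176.669 → 177
G = 115 + 0.6667 × (183 − 115) = 160.336 → 160
B = 58 + 0.6667 × (80 − 58) = 72.667 → 73

(177, 160, 73)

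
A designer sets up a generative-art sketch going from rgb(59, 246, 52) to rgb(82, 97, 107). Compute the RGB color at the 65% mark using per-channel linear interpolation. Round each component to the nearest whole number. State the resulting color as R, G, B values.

65% corresponds to t = 0.65.
R = 59 + 0.65 × (82 − 59) = 59 + 0.65 × 23 = 73.95 → 74
G = 246 + 0.65 × (97 − 246) = 246 + 0.65 × -149 = 149.15 → 149
B = 52 + 0.65 × (107 − 52) = 52 + 0.65 × 55 = 87.75 → 88
So the blended color is (74, 149, 88), about #4a9558.

(74, 149, 88)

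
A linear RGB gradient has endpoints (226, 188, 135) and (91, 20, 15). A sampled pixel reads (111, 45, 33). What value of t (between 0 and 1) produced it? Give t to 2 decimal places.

Invert the lerp on the G channel (largest span, 168): t = (45 − 188) / (20 − 188) = -143/-168 = 0.85119.
Check on R: (111 − 226)/(91 − 226) = 0.8519 ✓

0.85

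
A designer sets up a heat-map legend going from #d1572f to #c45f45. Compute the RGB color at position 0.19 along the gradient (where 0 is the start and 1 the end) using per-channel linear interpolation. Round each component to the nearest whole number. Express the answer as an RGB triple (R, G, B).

(207, 89, 51)

#d1572f → (209, 87, 47); #c45f45 → (196, 95, 69).
R = 209 + 0.19 × (196 − 209) = 209 + 0.19 × -13 = 206.53 → 207
G = 87 + 0.19 × (95 − 87) = 87 + 0.19 × 8 = 88.52 → 89
B = 47 + 0.19 × (69 − 47) = 47 + 0.19 × 22 = 51.18 → 51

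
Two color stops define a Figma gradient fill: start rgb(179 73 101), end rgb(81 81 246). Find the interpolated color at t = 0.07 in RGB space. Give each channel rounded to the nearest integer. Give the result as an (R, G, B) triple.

R = 179 + 0.07 × (81 − 179) = 179 + 0.07 × -98 = 172.14 → 172
G = 73 + 0.07 × (81 − 73) = 73 + 0.07 × 8 = 73.56 → 74
B = 101 + 0.07 × (246 − 101) = 101 + 0.07 × 145 = 111.15 → 111

(172, 74, 111)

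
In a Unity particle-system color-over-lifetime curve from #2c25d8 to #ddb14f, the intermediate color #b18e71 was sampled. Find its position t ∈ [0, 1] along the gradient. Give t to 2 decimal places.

0.75

Invert the lerp on the R channel (largest span, 177): t = (177 − 44) / (221 − 44) = 133/177 = 0.75141.
Check on G: (142 − 37)/(177 − 37) = 0.75 ✓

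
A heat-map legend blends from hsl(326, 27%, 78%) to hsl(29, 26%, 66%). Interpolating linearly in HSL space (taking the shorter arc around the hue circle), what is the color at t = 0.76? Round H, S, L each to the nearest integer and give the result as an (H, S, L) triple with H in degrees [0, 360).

Hue: 29 − 326 = -297°, but |-297| > 180 so the shorter arc goes the other way: Δh = -297 + 360 = 63°.
H = 326 + 0.76 × (63) = 373.88 → 374 → 374 mod 360 = 14°
S = 27 + 0.76 × (26 − 27) = 26.24 → 26%
L = 78 + 0.76 × (66 − 78) = 68.88 → 69%

(14, 26, 69)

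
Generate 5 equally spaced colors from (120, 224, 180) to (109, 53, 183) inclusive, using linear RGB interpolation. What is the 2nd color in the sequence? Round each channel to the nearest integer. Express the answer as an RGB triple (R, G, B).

(117, 181, 181)

With 5 swatches and endpoints inclusive, swatch 2 sits at t = (2 − 1)/(5 − 1) = 1/4 ≈ 0.25.
R = 120 + 0.25 × (109 − 120) = 117.25 → 117
G = 224 + 0.25 × (53 − 224) = 181.25 → 181
B = 180 + 0.25 × (183 − 180) = 180.75 → 181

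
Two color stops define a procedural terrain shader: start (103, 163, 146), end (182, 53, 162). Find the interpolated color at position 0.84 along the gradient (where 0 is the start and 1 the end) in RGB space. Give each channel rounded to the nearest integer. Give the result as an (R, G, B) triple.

(169, 71, 159)

R = 103 + 0.84 × (182 − 103) = 103 + 0.84 × 79 = 169.36 → 169
G = 163 + 0.84 × (53 − 163) = 163 + 0.84 × -110 = 70.6 → 71
B = 146 + 0.84 × (162 − 146) = 146 + 0.84 × 16 = 159.44 → 159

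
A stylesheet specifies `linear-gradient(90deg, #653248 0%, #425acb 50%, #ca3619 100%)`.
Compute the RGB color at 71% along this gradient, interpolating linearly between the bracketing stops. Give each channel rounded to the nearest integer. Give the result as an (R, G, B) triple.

71% lies between the 50% and 100% stops, so the local fraction is t = (71 − 50)/(100 − 50) = 21/50 ≈ 0.42.
#425acb → (66, 90, 203); #ca3619 → (202, 54, 25).
R = 66 + 0.42 × (202 − 66) = 123.12 → 123
G = 90 + 0.42 × (54 − 90) = 74.88 → 75
B = 203 + 0.42 × (25 − 203) = 128.24 → 128

(123, 75, 128)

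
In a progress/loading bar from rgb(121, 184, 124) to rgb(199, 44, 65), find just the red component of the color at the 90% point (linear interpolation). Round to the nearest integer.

R = 121 + 0.9 × (199 − 121) = 191.2 → 191

191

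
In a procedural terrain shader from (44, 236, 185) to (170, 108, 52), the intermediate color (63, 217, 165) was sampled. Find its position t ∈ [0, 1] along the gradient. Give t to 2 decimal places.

Invert the lerp on the B channel (largest span, 133): t = (165 − 185) / (52 − 185) = -20/-133 = 0.15038.
Check on R: (63 − 44)/(170 − 44) = 0.1508 ✓

0.15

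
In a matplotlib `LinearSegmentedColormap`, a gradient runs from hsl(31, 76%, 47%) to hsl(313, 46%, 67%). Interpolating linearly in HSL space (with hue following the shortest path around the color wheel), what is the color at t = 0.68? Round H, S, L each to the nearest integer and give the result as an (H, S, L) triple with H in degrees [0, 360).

Hue: 313 − 31 = 282°, but |282| > 180 so the shorter arc goes the other way: Δh = 282 − 360 = -78°.
H = 31 + 0.68 × (-78) = -22.04 → -22 → -22 mod 360 = 338°
S = 76 + 0.68 × (46 − 76) = 55.6 → 56%
L = 47 + 0.68 × (67 − 47) = 60.6 → 61%

(338, 56, 61)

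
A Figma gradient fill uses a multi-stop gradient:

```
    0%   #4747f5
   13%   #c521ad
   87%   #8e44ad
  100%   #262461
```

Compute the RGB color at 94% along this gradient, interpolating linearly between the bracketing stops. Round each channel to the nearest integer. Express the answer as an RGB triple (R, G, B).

(86, 51, 132)

94% lies between the 87% and 100% stops, so the local fraction is t = (94 − 87)/(100 − 87) = 7/13 ≈ 0.5385.
#8e44ad → (142, 68, 173); #262461 → (38, 36, 97).
R = 142 + 0.5385 × (38 − 142) = 85.996 → 86
G = 68 + 0.5385 × (36 − 68) = 50.768 → 51
B = 173 + 0.5385 × (97 − 173) = 132.074 → 132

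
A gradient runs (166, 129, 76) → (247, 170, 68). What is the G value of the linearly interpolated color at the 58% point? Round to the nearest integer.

G = 129 + 0.58 × (170 − 129) = 152.78 → 153

153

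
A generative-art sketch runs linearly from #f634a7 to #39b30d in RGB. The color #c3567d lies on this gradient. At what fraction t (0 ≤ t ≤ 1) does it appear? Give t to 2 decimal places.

Invert the lerp on the R channel (largest span, 189): t = (195 − 246) / (57 − 246) = -51/-189 = 0.26984.
Check on G: (86 − 52)/(179 − 52) = 0.2677 ✓

0.27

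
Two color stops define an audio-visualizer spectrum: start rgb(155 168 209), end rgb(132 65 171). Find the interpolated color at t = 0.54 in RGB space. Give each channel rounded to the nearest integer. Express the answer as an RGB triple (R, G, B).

R = 155 + 0.54 × (132 − 155) = 155 + 0.54 × -23 = 142.58 → 143
G = 168 + 0.54 × (65 − 168) = 168 + 0.54 × -103 = 112.38 → 112
B = 209 + 0.54 × (171 − 209) = 209 + 0.54 × -38 = 188.48 → 188
So the blended color is (143, 112, 188), about #8f70bc.

(143, 112, 188)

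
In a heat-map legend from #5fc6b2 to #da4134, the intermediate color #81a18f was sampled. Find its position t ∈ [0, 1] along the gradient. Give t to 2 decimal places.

Invert the lerp on the G channel (largest span, 133): t = (161 − 198) / (65 − 198) = -37/-133 = 0.2782.
Check on R: (129 − 95)/(218 − 95) = 0.2764 ✓

0.28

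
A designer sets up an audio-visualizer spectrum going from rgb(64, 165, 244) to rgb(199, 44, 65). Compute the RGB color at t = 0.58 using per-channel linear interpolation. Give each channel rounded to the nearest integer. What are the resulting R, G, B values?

(142, 95, 140)

R = 64 + 0.58 × (199 − 64) = 64 + 0.58 × 135 = 142.3 → 142
G = 165 + 0.58 × (44 − 165) = 165 + 0.58 × -121 = 94.82 → 95
B = 244 + 0.58 × (65 − 244) = 244 + 0.58 × -179 = 140.18 → 140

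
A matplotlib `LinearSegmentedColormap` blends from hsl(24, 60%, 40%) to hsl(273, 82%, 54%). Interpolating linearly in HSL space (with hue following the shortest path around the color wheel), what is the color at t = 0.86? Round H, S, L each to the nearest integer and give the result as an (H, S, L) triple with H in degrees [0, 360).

Hue: 273 − 24 = 249°, but |249| > 180 so the shorter arc goes the other way: Δh = 249 − 360 = -111°.
H = 24 + 0.86 × (-111) = -71.46 → -71 → -71 mod 360 = 289°
S = 60 + 0.86 × (82 − 60) = 78.92 → 79%
L = 40 + 0.86 × (54 − 40) = 52.04 → 52%

(289, 79, 52)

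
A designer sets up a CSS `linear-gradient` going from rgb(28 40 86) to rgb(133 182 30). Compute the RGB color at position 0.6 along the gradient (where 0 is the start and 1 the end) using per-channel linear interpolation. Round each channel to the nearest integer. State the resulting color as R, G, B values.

(91, 125, 52)

R = 28 + 0.6 × (133 − 28) = 28 + 0.6 × 105 = 91 → 91
G = 40 + 0.6 × (182 − 40) = 40 + 0.6 × 142 = 125.2 → 125
B = 86 + 0.6 × (30 − 86) = 86 + 0.6 × -56 = 52.4 → 52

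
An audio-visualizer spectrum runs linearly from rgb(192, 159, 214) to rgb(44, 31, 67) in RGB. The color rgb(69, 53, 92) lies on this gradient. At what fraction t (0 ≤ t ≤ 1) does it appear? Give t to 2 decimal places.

0.83

Invert the lerp on the R channel (largest span, 148): t = (69 − 192) / (44 − 192) = -123/-148 = 0.83108.
Check on G: (53 − 159)/(31 − 159) = 0.8281 ✓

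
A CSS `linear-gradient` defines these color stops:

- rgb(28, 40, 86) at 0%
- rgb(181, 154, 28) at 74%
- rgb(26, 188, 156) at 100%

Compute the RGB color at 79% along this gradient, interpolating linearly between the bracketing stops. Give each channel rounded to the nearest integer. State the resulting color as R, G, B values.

(151, 161, 53)

79% lies between the 74% and 100% stops, so the local fraction is t = (79 − 74)/(100 − 74) = 5/26 ≈ 0.1923.
R = 181 + 0.1923 × (26 − 181) = 151.194 → 151
G = 154 + 0.1923 × (188 − 154) = 160.538 → 161
B = 28 + 0.1923 × (156 − 28) = 52.614 → 53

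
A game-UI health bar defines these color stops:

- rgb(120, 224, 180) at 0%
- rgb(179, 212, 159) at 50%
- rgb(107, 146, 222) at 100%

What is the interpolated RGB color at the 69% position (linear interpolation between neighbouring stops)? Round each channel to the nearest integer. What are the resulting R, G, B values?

(152, 187, 183)

69% lies between the 50% and 100% stops, so the local fraction is t = (69 − 50)/(100 − 50) = 19/50 ≈ 0.38.
R = 179 + 0.38 × (107 − 179) = 151.64 → 152
G = 212 + 0.38 × (146 − 212) = 186.92 → 187
B = 159 + 0.38 × (222 − 159) = 182.94 → 183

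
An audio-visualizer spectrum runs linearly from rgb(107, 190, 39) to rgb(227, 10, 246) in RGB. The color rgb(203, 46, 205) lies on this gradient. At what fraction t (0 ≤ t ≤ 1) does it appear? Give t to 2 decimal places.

0.80

Invert the lerp on the B channel (largest span, 207): t = (205 − 39) / (246 − 39) = 166/207 = 0.80193.
Check on R: (203 − 107)/(227 − 107) = 0.8 ✓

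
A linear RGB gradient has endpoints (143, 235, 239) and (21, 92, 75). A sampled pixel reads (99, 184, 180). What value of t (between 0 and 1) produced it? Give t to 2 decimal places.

Invert the lerp on the B channel (largest span, 164): t = (180 − 239) / (75 − 239) = -59/-164 = 0.35976.
Check on R: (99 − 143)/(21 − 143) = 0.3607 ✓

0.36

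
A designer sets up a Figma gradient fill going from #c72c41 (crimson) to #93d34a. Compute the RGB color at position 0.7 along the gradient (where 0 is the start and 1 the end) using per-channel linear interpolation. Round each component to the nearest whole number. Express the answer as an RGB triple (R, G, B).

(163, 161, 71)

#c72c41 → (199, 44, 65); #93d34a → (147, 211, 74).
R = 199 + 0.7 × (147 − 199) = 199 + 0.7 × -52 = 162.6 → 163
G = 44 + 0.7 × (211 − 44) = 44 + 0.7 × 167 = 160.9 → 161
B = 65 + 0.7 × (74 − 65) = 65 + 0.7 × 9 = 71.3 → 71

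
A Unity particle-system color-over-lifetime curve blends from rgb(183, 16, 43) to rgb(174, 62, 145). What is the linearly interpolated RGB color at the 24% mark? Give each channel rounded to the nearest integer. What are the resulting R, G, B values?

24% corresponds to t = 0.24.
R = 183 + 0.24 × (174 − 183) = 183 + 0.24 × -9 = 180.84 → 181
G = 16 + 0.24 × (62 − 16) = 16 + 0.24 × 46 = 27.04 → 27
B = 43 + 0.24 × (145 − 43) = 43 + 0.24 × 102 = 67.48 → 67

(181, 27, 67)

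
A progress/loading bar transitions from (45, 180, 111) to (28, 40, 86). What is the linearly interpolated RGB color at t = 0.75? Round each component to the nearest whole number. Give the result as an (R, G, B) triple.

(32, 75, 92)

R = 45 + 0.75 × (28 − 45) = 45 + 0.75 × -17 = 32.25 → 32
G = 180 + 0.75 × (40 − 180) = 180 + 0.75 × -140 = 75 → 75
B = 111 + 0.75 × (86 − 111) = 111 + 0.75 × -25 = 92.25 → 92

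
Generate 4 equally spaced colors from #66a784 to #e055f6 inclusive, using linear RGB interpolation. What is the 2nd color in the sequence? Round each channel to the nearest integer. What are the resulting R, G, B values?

(143, 140, 170)

With 4 swatches and endpoints inclusive, swatch 2 sits at t = (2 − 1)/(4 − 1) = 1/3 ≈ 0.3333.
#66a784 → (102, 167, 132); #e055f6 → (224, 85, 246).
R = 102 + 0.3333 × (224 − 102) = 142.663 → 143
G = 167 + 0.3333 × (85 − 167) = 139.669 → 140
B = 132 + 0.3333 × (246 − 132) = 169.996 → 170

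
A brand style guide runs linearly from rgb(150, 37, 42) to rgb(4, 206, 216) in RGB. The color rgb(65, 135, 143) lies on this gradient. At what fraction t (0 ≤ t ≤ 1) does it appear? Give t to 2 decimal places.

Invert the lerp on the B channel (largest span, 174): t = (143 − 42) / (216 − 42) = 101/174 = 0.58046.
Check on R: (65 − 150)/(4 − 150) = 0.5822 ✓

0.58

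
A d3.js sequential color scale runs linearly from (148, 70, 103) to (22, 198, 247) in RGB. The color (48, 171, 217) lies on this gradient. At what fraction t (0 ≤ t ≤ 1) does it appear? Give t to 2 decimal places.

0.79

Invert the lerp on the B channel (largest span, 144): t = (217 − 103) / (247 − 103) = 114/144 = 0.79167.
Check on R: (48 − 148)/(22 − 148) = 0.7937 ✓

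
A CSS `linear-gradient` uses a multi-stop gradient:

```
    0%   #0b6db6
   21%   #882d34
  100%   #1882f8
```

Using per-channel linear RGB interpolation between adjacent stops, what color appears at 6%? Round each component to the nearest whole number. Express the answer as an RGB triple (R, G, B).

(47, 91, 145)

6% lies between the 0% and 21% stops, so the local fraction is t = (6 − 0)/(21 − 0) = 6/21 ≈ 0.2857.
#0b6db6 → (11, 109, 182); #882d34 → (136, 45, 52).
R = 11 + 0.2857 × (136 − 11) = 46.712 → 47
G = 109 + 0.2857 × (45 − 109) = 90.715 → 91
B = 182 + 0.2857 × (52 − 182) = 144.859 → 145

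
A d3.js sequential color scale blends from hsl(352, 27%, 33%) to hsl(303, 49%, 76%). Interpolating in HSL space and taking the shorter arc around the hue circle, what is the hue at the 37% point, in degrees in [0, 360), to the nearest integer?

Hue arc: Δh = 303 − 352 = -49° (|Δh| ≤ 180, already the shorter path).
H = 352 + 0.37 × (-49) = 333.87 → 334°

334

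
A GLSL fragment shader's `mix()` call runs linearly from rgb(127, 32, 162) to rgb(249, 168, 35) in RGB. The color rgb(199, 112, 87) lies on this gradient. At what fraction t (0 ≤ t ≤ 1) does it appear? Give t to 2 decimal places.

Invert the lerp on the G channel (largest span, 136): t = (112 − 32) / (168 − 32) = 80/136 = 0.58824.
Check on R: (199 − 127)/(249 − 127) = 0.5902 ✓

0.59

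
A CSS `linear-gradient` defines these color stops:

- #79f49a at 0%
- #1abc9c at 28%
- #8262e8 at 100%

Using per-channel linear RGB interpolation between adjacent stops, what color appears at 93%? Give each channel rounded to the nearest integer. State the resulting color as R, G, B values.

93% lies between the 28% and 100% stops, so the local fraction is t = (93 − 28)/(100 − 28) = 65/72 ≈ 0.9028.
#1abc9c → (26, 188, 156); #8262e8 → (130, 98, 232).
R = 26 + 0.9028 × (130 − 26) = 119.891 → 120
G = 188 + 0.9028 × (98 − 188) = 106.748 → 107
B = 156 + 0.9028 × (232 − 156) = 224.613 → 225

(120, 107, 225)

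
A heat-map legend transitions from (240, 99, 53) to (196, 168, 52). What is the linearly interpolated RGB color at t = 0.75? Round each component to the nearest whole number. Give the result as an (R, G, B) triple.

(207, 151, 52)

R = 240 + 0.75 × (196 − 240) = 240 + 0.75 × -44 = 207 → 207
G = 99 + 0.75 × (168 − 99) = 99 + 0.75 × 69 = 150.75 → 151
B = 53 + 0.75 × (52 − 53) = 53 + 0.75 × -1 = 52.25 → 52
So the blended color is (207, 151, 52), about #cf9734.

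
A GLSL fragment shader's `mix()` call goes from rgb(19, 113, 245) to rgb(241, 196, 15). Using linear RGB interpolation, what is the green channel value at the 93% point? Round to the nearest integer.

G = 113 + 0.93 × (196 − 113) = 190.19 → 190

190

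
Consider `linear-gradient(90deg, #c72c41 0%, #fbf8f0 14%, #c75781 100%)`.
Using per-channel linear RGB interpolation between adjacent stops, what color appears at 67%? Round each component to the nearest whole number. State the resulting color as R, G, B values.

(219, 149, 172)

67% lies between the 14% and 100% stops, so the local fraction is t = (67 − 14)/(100 − 14) = 53/86 ≈ 0.6163.
#fbf8f0 → (251, 248, 240); #c75781 → (199, 87, 129).
R = 251 + 0.6163 × (199 − 251) = 218.952 → 219
G = 248 + 0.6163 × (87 − 248) = 148.776 → 149
B = 240 + 0.6163 × (129 − 240) = 171.591 → 172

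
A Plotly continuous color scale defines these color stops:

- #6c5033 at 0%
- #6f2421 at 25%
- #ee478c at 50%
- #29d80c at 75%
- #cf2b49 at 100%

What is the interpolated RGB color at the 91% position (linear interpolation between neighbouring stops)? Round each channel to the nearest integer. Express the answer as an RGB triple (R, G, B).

(147, 105, 51)

91% lies between the 75% and 100% stops, so the local fraction is t = (91 − 75)/(100 − 75) = 16/25 ≈ 0.64.
#29d80c → (41, 216, 12); #cf2b49 → (207, 43, 73).
R = 41 + 0.64 × (207 − 41) = 147.24 → 147
G = 216 + 0.64 × (43 − 216) = 105.28 → 105
B = 12 + 0.64 × (73 − 12) = 51.04 → 51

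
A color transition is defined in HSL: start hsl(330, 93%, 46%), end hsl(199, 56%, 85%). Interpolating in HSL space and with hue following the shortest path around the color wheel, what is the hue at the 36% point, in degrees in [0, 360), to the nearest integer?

283

Hue arc: Δh = 199 − 330 = -131° (|Δh| ≤ 180, already the shorter path).
H = 330 + 0.36 × (-131) = 282.84 → 283°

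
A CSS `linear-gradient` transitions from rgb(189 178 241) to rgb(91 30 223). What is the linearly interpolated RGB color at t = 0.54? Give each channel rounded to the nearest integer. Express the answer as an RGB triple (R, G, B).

R = 189 + 0.54 × (91 − 189) = 189 + 0.54 × -98 = 136.08 → 136
G = 178 + 0.54 × (30 − 178) = 178 + 0.54 × -148 = 98.08 → 98
B = 241 + 0.54 × (223 − 241) = 241 + 0.54 × -18 = 231.28 → 231
So the blended color is (136, 98, 231), about #8862e7.

(136, 98, 231)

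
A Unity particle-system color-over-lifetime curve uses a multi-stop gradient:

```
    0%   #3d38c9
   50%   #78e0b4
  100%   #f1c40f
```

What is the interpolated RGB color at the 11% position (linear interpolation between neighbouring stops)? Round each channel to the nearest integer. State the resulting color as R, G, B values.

11% lies between the 0% and 50% stops, so the local fraction is t = (11 − 0)/(50 − 0) = 11/50 ≈ 0.22.
#3d38c9 → (61, 56, 201); #78e0b4 → (120, 224, 180).
R = 61 + 0.22 × (120 − 61) = 73.98 → 74
G = 56 + 0.22 × (224 − 56) = 92.96 → 93
B = 201 + 0.22 × (180 − 201) = 196.38 → 196

(74, 93, 196)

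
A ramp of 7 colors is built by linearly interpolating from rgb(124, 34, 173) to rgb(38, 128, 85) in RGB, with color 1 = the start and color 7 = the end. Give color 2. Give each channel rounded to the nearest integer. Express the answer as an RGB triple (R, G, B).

(110, 50, 158)

With 7 swatches and endpoints inclusive, swatch 2 sits at t = (2 − 1)/(7 − 1) = 1/6 ≈ 0.1667.
R = 124 + 0.1667 × (38 − 124) = 109.664 → 110
G = 34 + 0.1667 × (128 − 34) = 49.67 → 50
B = 173 + 0.1667 × (85 − 173) = 158.33 → 158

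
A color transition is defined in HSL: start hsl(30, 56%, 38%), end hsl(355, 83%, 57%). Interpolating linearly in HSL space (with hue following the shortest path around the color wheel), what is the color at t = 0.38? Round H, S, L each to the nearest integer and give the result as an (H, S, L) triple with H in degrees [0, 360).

(17, 66, 45)

Hue: 355 − 30 = 325°, but |325| > 180 so the shorter arc goes the other way: Δh = 325 − 360 = -35°.
H = 30 + 0.38 × (-35) = 16.7 → 17°
S = 56 + 0.38 × (83 − 56) = 66.26 → 66%
L = 38 + 0.38 × (57 − 38) = 45.22 → 45%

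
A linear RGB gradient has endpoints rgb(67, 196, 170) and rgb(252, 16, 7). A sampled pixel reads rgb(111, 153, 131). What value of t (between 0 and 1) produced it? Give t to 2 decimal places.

Invert the lerp on the R channel (largest span, 185): t = (111 − 67) / (252 − 67) = 44/185 = 0.23784.
Check on G: (153 − 196)/(16 − 196) = 0.2389 ✓

0.24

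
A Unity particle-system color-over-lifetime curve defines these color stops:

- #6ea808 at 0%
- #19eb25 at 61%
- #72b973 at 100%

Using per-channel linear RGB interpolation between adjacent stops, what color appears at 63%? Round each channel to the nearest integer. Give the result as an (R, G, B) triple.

63% lies between the 61% and 100% stops, so the local fraction is t = (63 − 61)/(100 − 61) = 2/39 ≈ 0.0513.
#19eb25 → (25, 235, 37); #72b973 → (114, 185, 115).
R = 25 + 0.0513 × (114 − 25) = 29.566 → 30
G = 235 + 0.0513 × (185 − 235) = 232.435 → 232
B = 37 + 0.0513 × (115 − 37) = 41.001 → 41

(30, 232, 41)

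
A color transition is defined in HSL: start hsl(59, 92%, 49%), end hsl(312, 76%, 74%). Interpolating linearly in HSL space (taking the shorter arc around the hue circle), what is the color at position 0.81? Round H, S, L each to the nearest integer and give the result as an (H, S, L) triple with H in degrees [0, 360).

(332, 79, 69)

Hue: 312 − 59 = 253°, but |253| > 180 so the shorter arc goes the other way: Δh = 253 − 360 = -107°.
H = 59 + 0.81 × (-107) = -27.67 → -28 → -28 mod 360 = 332°
S = 92 + 0.81 × (76 − 92) = 79.04 → 79%
L = 49 + 0.81 × (74 − 49) = 69.25 → 69%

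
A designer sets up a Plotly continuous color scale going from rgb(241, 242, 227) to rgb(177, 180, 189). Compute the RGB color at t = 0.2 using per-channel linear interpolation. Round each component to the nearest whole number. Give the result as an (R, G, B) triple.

R = 241 + 0.2 × (177 − 241) = 241 + 0.2 × -64 = 228.2 → 228
G = 242 + 0.2 × (180 − 242) = 242 + 0.2 × -62 = 229.6 → 230
B = 227 + 0.2 × (189 − 227) = 227 + 0.2 × -38 = 219.4 → 219
So the blended color is (228, 230, 219), about #e4e6db.

(228, 230, 219)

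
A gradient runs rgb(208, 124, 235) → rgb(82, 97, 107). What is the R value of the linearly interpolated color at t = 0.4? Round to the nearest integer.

R = 208 + 0.4 × (82 − 208) = 157.6 → 158

158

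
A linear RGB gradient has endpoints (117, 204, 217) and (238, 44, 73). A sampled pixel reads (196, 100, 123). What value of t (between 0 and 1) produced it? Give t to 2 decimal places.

0.65

Invert the lerp on the G channel (largest span, 160): t = (100 − 204) / (44 − 204) = -104/-160 = 0.65.
Check on R: (196 − 117)/(238 − 117) = 0.6529 ✓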